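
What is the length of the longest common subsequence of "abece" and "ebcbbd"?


LCS of "abece" and "ebcbbd"
DP table:
           e    b    c    b    b    d
      0    0    0    0    0    0    0
  a   0    0    0    0    0    0    0
  b   0    0    1    1    1    1    1
  e   0    1    1    1    1    1    1
  c   0    1    1    2    2    2    2
  e   0    1    1    2    2    2    2
LCS length = dp[5][6] = 2

2


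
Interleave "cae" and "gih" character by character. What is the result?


Interleaving "cae" and "gih":
  Position 0: 'c' from first, 'g' from second => "cg"
  Position 1: 'a' from first, 'i' from second => "ai"
  Position 2: 'e' from first, 'h' from second => "eh"
Result: cgaieh

cgaieh


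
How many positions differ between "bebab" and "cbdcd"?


Comparing "bebab" and "cbdcd" position by position:
  Position 0: 'b' vs 'c' => DIFFER
  Position 1: 'e' vs 'b' => DIFFER
  Position 2: 'b' vs 'd' => DIFFER
  Position 3: 'a' vs 'c' => DIFFER
  Position 4: 'b' vs 'd' => DIFFER
Positions that differ: 5

5


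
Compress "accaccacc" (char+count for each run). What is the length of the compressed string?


Input: accaccacc
Runs:
  'a' x 1 => "a1"
  'c' x 2 => "c2"
  'a' x 1 => "a1"
  'c' x 2 => "c2"
  'a' x 1 => "a1"
  'c' x 2 => "c2"
Compressed: "a1c2a1c2a1c2"
Compressed length: 12

12


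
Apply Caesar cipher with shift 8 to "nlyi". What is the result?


Caesar cipher: shift "nlyi" by 8
  'n' (pos 13) + 8 = pos 21 = 'v'
  'l' (pos 11) + 8 = pos 19 = 't'
  'y' (pos 24) + 8 = pos 6 = 'g'
  'i' (pos 8) + 8 = pos 16 = 'q'
Result: vtgq

vtgq


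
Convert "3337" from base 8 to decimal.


Input: "3337" in base 8
Positional expansion:
  Digit '3' (value 3) x 8^3 = 1536
  Digit '3' (value 3) x 8^2 = 192
  Digit '3' (value 3) x 8^1 = 24
  Digit '7' (value 7) x 8^0 = 7
Sum = 1759

1759


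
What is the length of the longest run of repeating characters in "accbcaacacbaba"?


Input: "accbcaacacbaba"
Scanning for longest run:
  Position 1 ('c'): new char, reset run to 1
  Position 2 ('c'): continues run of 'c', length=2
  Position 3 ('b'): new char, reset run to 1
  Position 4 ('c'): new char, reset run to 1
  Position 5 ('a'): new char, reset run to 1
  Position 6 ('a'): continues run of 'a', length=2
  Position 7 ('c'): new char, reset run to 1
  Position 8 ('a'): new char, reset run to 1
  Position 9 ('c'): new char, reset run to 1
  Position 10 ('b'): new char, reset run to 1
  Position 11 ('a'): new char, reset run to 1
  Position 12 ('b'): new char, reset run to 1
  Position 13 ('a'): new char, reset run to 1
Longest run: 'c' with length 2

2


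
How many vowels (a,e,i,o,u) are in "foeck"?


Input: foeck
Checking each character:
  'f' at position 0: consonant
  'o' at position 1: vowel (running total: 1)
  'e' at position 2: vowel (running total: 2)
  'c' at position 3: consonant
  'k' at position 4: consonant
Total vowels: 2

2


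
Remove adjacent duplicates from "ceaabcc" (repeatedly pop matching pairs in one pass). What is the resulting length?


Input: ceaabcc
Stack-based adjacent duplicate removal:
  Read 'c': push. Stack: c
  Read 'e': push. Stack: ce
  Read 'a': push. Stack: cea
  Read 'a': matches stack top 'a' => pop. Stack: ce
  Read 'b': push. Stack: ceb
  Read 'c': push. Stack: cebc
  Read 'c': matches stack top 'c' => pop. Stack: ceb
Final stack: "ceb" (length 3)

3


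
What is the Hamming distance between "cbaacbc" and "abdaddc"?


Comparing "cbaacbc" and "abdaddc" position by position:
  Position 0: 'c' vs 'a' => differ
  Position 1: 'b' vs 'b' => same
  Position 2: 'a' vs 'd' => differ
  Position 3: 'a' vs 'a' => same
  Position 4: 'c' vs 'd' => differ
  Position 5: 'b' vs 'd' => differ
  Position 6: 'c' vs 'c' => same
Total differences (Hamming distance): 4

4


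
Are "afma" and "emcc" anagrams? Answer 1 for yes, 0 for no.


Strings: "afma", "emcc"
Sorted first:  aafm
Sorted second: ccem
Differ at position 0: 'a' vs 'c' => not anagrams

0


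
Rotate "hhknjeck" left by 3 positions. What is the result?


Input: "hhknjeck", rotate left by 3
First 3 characters: "hhk"
Remaining characters: "njeck"
Concatenate remaining + first: "njeck" + "hhk" = "njeckhhk"

njeckhhk


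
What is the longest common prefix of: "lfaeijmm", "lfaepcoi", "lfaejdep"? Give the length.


Words: lfaeijmm, lfaepcoi, lfaejdep
  Position 0: all 'l' => match
  Position 1: all 'f' => match
  Position 2: all 'a' => match
  Position 3: all 'e' => match
  Position 4: ('i', 'p', 'j') => mismatch, stop
LCP = "lfae" (length 4)

4


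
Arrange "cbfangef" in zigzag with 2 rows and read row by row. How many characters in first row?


Zigzag "cbfangef" into 2 rows:
Placing characters:
  'c' => row 0
  'b' => row 1
  'f' => row 0
  'a' => row 1
  'n' => row 0
  'g' => row 1
  'e' => row 0
  'f' => row 1
Rows:
  Row 0: "cfne"
  Row 1: "bagf"
First row length: 4

4


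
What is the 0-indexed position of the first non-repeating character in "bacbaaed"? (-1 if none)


Input: bacbaaed
Character frequencies:
  'a': 3
  'b': 2
  'c': 1
  'd': 1
  'e': 1
Scanning left to right for freq == 1:
  Position 0 ('b'): freq=2, skip
  Position 1 ('a'): freq=3, skip
  Position 2 ('c'): unique! => answer = 2

2


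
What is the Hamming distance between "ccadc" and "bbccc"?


Comparing "ccadc" and "bbccc" position by position:
  Position 0: 'c' vs 'b' => differ
  Position 1: 'c' vs 'b' => differ
  Position 2: 'a' vs 'c' => differ
  Position 3: 'd' vs 'c' => differ
  Position 4: 'c' vs 'c' => same
Total differences (Hamming distance): 4

4


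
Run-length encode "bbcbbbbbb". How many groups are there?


Input: bbcbbbbbb
Scanning for consecutive runs:
  Group 1: 'b' x 2 (positions 0-1)
  Group 2: 'c' x 1 (positions 2-2)
  Group 3: 'b' x 6 (positions 3-8)
Total groups: 3

3


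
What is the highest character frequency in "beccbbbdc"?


Input: beccbbbdc
Character counts:
  'b': 4
  'c': 3
  'd': 1
  'e': 1
Maximum frequency: 4

4


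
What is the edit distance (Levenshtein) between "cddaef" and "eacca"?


Computing edit distance: "cddaef" -> "eacca"
DP table:
           e    a    c    c    a
      0    1    2    3    4    5
  c   1    1    2    2    3    4
  d   2    2    2    3    3    4
  d   3    3    3    3    4    4
  a   4    4    3    4    4    4
  e   5    4    4    4    5    5
  f   6    5    5    5    5    6
Edit distance = dp[6][5] = 6

6


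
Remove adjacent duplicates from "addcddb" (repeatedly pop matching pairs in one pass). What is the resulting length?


Input: addcddb
Stack-based adjacent duplicate removal:
  Read 'a': push. Stack: a
  Read 'd': push. Stack: ad
  Read 'd': matches stack top 'd' => pop. Stack: a
  Read 'c': push. Stack: ac
  Read 'd': push. Stack: acd
  Read 'd': matches stack top 'd' => pop. Stack: ac
  Read 'b': push. Stack: acb
Final stack: "acb" (length 3)

3


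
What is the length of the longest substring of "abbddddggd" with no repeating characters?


Input: "abbddddggd"
Sliding window (track last position of each char):
  Position 0 ('a'): window [0,0] length 1 -- new best
  Position 1 ('b'): window [0,1] length 2 -- new best
  Position 2 ('b'): repeat (last at 1), move window start to 2
  Position 2 ('b'): window [2,2] length 1
  Position 3 ('d'): window [2,3] length 2
  Position 4 ('d'): repeat (last at 3), move window start to 4
  Position 4 ('d'): window [4,4] length 1
  Position 5 ('d'): repeat (last at 4), move window start to 5
  Position 5 ('d'): window [5,5] length 1
  Position 6 ('d'): repeat (last at 5), move window start to 6
  Position 6 ('d'): window [6,6] length 1
  Position 7 ('g'): window [6,7] length 2
  Position 8 ('g'): repeat (last at 7), move window start to 8
  Position 8 ('g'): window [8,8] length 1
  Position 9 ('d'): window [8,9] length 2
Longest substring with no repeats: "ab" with length 2

2


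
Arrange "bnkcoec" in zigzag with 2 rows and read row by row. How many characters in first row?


Zigzag "bnkcoec" into 2 rows:
Placing characters:
  'b' => row 0
  'n' => row 1
  'k' => row 0
  'c' => row 1
  'o' => row 0
  'e' => row 1
  'c' => row 0
Rows:
  Row 0: "bkoc"
  Row 1: "nce"
First row length: 4

4


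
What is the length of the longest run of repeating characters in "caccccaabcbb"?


Input: "caccccaabcbb"
Scanning for longest run:
  Position 1 ('a'): new char, reset run to 1
  Position 2 ('c'): new char, reset run to 1
  Position 3 ('c'): continues run of 'c', length=2
  Position 4 ('c'): continues run of 'c', length=3
  Position 5 ('c'): continues run of 'c', length=4
  Position 6 ('a'): new char, reset run to 1
  Position 7 ('a'): continues run of 'a', length=2
  Position 8 ('b'): new char, reset run to 1
  Position 9 ('c'): new char, reset run to 1
  Position 10 ('b'): new char, reset run to 1
  Position 11 ('b'): continues run of 'b', length=2
Longest run: 'c' with length 4

4


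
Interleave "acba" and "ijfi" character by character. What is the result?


Interleaving "acba" and "ijfi":
  Position 0: 'a' from first, 'i' from second => "ai"
  Position 1: 'c' from first, 'j' from second => "cj"
  Position 2: 'b' from first, 'f' from second => "bf"
  Position 3: 'a' from first, 'i' from second => "ai"
Result: aicjbfai

aicjbfai


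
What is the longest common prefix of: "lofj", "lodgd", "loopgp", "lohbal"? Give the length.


Words: lofj, lodgd, loopgp, lohbal
  Position 0: all 'l' => match
  Position 1: all 'o' => match
  Position 2: ('f', 'd', 'o', 'h') => mismatch, stop
LCP = "lo" (length 2)

2


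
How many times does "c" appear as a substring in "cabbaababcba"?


Searching for "c" in "cabbaababcba"
Scanning each position:
  Position 0: "c" => MATCH
  Position 1: "a" => no
  Position 2: "b" => no
  Position 3: "b" => no
  Position 4: "a" => no
  Position 5: "a" => no
  Position 6: "b" => no
  Position 7: "a" => no
  Position 8: "b" => no
  Position 9: "c" => MATCH
  Position 10: "b" => no
  Position 11: "a" => no
Total occurrences: 2

2


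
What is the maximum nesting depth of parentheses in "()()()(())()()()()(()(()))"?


Input: "()()()(())()()()()(()(()))"
Tracking depth:
  Position 0 '(': depth becomes 1
  Position 1 ')': depth becomes 0
  Position 2 '(': depth becomes 1
  Position 3 ')': depth becomes 0
  Position 4 '(': depth becomes 1
  Position 5 ')': depth becomes 0
  Position 6 '(': depth becomes 1
  Position 7 '(': depth becomes 2
  Position 8 ')': depth becomes 1
  Position 9 ')': depth becomes 0
  Position 10 '(': depth becomes 1
  Position 11 ')': depth becomes 0
  Position 12 '(': depth becomes 1
  Position 13 ')': depth becomes 0
  Position 14 '(': depth becomes 1
  Position 15 ')': depth becomes 0
  Position 16 '(': depth becomes 1
  Position 17 ')': depth becomes 0
  Position 18 '(': depth becomes 1
  Position 19 '(': depth becomes 2
  Position 20 ')': depth becomes 1
  Position 21 '(': depth becomes 2
  Position 22 '(': depth becomes 3
  Position 23 ')': depth becomes 2
  Position 24 ')': depth becomes 1
  Position 25 ')': depth becomes 0
Maximum depth reached: 3

3


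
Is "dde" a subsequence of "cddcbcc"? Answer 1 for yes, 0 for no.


Check if "dde" is a subsequence of "cddcbcc"
Greedy scan:
  Position 0 ('c'): no match needed
  Position 1 ('d'): matches sub[0] = 'd'
  Position 2 ('d'): matches sub[1] = 'd'
  Position 3 ('c'): no match needed
  Position 4 ('b'): no match needed
  Position 5 ('c'): no match needed
  Position 6 ('c'): no match needed
Only matched 2/3 characters => not a subsequence

0


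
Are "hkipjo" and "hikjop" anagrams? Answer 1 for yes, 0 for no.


Strings: "hkipjo", "hikjop"
Sorted first:  hijkop
Sorted second: hijkop
Sorted forms match => anagrams

1


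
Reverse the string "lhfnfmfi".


Input: lhfnfmfi
Reading characters right to left:
  Position 7: 'i'
  Position 6: 'f'
  Position 5: 'm'
  Position 4: 'f'
  Position 3: 'n'
  Position 2: 'f'
  Position 1: 'h'
  Position 0: 'l'
Reversed: ifmfnfhl

ifmfnfhl


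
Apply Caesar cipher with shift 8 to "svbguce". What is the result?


Caesar cipher: shift "svbguce" by 8
  's' (pos 18) + 8 = pos 0 = 'a'
  'v' (pos 21) + 8 = pos 3 = 'd'
  'b' (pos 1) + 8 = pos 9 = 'j'
  'g' (pos 6) + 8 = pos 14 = 'o'
  'u' (pos 20) + 8 = pos 2 = 'c'
  'c' (pos 2) + 8 = pos 10 = 'k'
  'e' (pos 4) + 8 = pos 12 = 'm'
Result: adjockm

adjockm


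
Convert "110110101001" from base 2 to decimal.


Input: "110110101001" in base 2
Positional expansion:
  Digit '1' (value 1) x 2^11 = 2048
  Digit '1' (value 1) x 2^10 = 1024
  Digit '0' (value 0) x 2^9 = 0
  Digit '1' (value 1) x 2^8 = 256
  Digit '1' (value 1) x 2^7 = 128
  Digit '0' (value 0) x 2^6 = 0
  Digit '1' (value 1) x 2^5 = 32
  Digit '0' (value 0) x 2^4 = 0
  Digit '1' (value 1) x 2^3 = 8
  Digit '0' (value 0) x 2^2 = 0
  Digit '0' (value 0) x 2^1 = 0
  Digit '1' (value 1) x 2^0 = 1
Sum = 3497

3497


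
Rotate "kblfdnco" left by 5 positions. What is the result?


Input: "kblfdnco", rotate left by 5
First 5 characters: "kblfd"
Remaining characters: "nco"
Concatenate remaining + first: "nco" + "kblfd" = "ncokblfd"

ncokblfd


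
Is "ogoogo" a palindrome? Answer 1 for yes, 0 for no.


Input: ogoogo
Reversed: ogoogo
  Compare pos 0 ('o') with pos 5 ('o'): match
  Compare pos 1 ('g') with pos 4 ('g'): match
  Compare pos 2 ('o') with pos 3 ('o'): match
Result: palindrome

1


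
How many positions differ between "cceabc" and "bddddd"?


Comparing "cceabc" and "bddddd" position by position:
  Position 0: 'c' vs 'b' => DIFFER
  Position 1: 'c' vs 'd' => DIFFER
  Position 2: 'e' vs 'd' => DIFFER
  Position 3: 'a' vs 'd' => DIFFER
  Position 4: 'b' vs 'd' => DIFFER
  Position 5: 'c' vs 'd' => DIFFER
Positions that differ: 6

6


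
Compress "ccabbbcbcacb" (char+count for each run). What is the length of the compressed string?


Input: ccabbbcbcacb
Runs:
  'c' x 2 => "c2"
  'a' x 1 => "a1"
  'b' x 3 => "b3"
  'c' x 1 => "c1"
  'b' x 1 => "b1"
  'c' x 1 => "c1"
  'a' x 1 => "a1"
  'c' x 1 => "c1"
  'b' x 1 => "b1"
Compressed: "c2a1b3c1b1c1a1c1b1"
Compressed length: 18

18


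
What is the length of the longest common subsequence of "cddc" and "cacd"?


LCS of "cddc" and "cacd"
DP table:
           c    a    c    d
      0    0    0    0    0
  c   0    1    1    1    1
  d   0    1    1    1    2
  d   0    1    1    1    2
  c   0    1    1    2    2
LCS length = dp[4][4] = 2

2


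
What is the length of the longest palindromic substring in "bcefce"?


Input: "bcefce"
Checking substrings for palindromes:
  No multi-char palindromic substrings found
Longest palindromic substring: "b" with length 1

1


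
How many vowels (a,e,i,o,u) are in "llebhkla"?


Input: llebhkla
Checking each character:
  'l' at position 0: consonant
  'l' at position 1: consonant
  'e' at position 2: vowel (running total: 1)
  'b' at position 3: consonant
  'h' at position 4: consonant
  'k' at position 5: consonant
  'l' at position 6: consonant
  'a' at position 7: vowel (running total: 2)
Total vowels: 2

2


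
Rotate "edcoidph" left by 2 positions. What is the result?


Input: "edcoidph", rotate left by 2
First 2 characters: "ed"
Remaining characters: "coidph"
Concatenate remaining + first: "coidph" + "ed" = "coidphed"

coidphed


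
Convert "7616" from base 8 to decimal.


Input: "7616" in base 8
Positional expansion:
  Digit '7' (value 7) x 8^3 = 3584
  Digit '6' (value 6) x 8^2 = 384
  Digit '1' (value 1) x 8^1 = 8
  Digit '6' (value 6) x 8^0 = 6
Sum = 3982

3982


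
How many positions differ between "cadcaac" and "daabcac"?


Comparing "cadcaac" and "daabcac" position by position:
  Position 0: 'c' vs 'd' => DIFFER
  Position 1: 'a' vs 'a' => same
  Position 2: 'd' vs 'a' => DIFFER
  Position 3: 'c' vs 'b' => DIFFER
  Position 4: 'a' vs 'c' => DIFFER
  Position 5: 'a' vs 'a' => same
  Position 6: 'c' vs 'c' => same
Positions that differ: 4

4


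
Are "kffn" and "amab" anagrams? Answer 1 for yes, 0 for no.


Strings: "kffn", "amab"
Sorted first:  ffkn
Sorted second: aabm
Differ at position 0: 'f' vs 'a' => not anagrams

0


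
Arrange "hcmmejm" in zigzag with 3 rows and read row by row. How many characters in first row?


Zigzag "hcmmejm" into 3 rows:
Placing characters:
  'h' => row 0
  'c' => row 1
  'm' => row 2
  'm' => row 1
  'e' => row 0
  'j' => row 1
  'm' => row 2
Rows:
  Row 0: "he"
  Row 1: "cmj"
  Row 2: "mm"
First row length: 2

2


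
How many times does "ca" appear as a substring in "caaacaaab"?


Searching for "ca" in "caaacaaab"
Scanning each position:
  Position 0: "ca" => MATCH
  Position 1: "aa" => no
  Position 2: "aa" => no
  Position 3: "ac" => no
  Position 4: "ca" => MATCH
  Position 5: "aa" => no
  Position 6: "aa" => no
  Position 7: "ab" => no
Total occurrences: 2

2


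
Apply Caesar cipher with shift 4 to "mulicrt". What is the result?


Caesar cipher: shift "mulicrt" by 4
  'm' (pos 12) + 4 = pos 16 = 'q'
  'u' (pos 20) + 4 = pos 24 = 'y'
  'l' (pos 11) + 4 = pos 15 = 'p'
  'i' (pos 8) + 4 = pos 12 = 'm'
  'c' (pos 2) + 4 = pos 6 = 'g'
  'r' (pos 17) + 4 = pos 21 = 'v'
  't' (pos 19) + 4 = pos 23 = 'x'
Result: qypmgvx

qypmgvx


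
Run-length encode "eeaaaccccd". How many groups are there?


Input: eeaaaccccd
Scanning for consecutive runs:
  Group 1: 'e' x 2 (positions 0-1)
  Group 2: 'a' x 3 (positions 2-4)
  Group 3: 'c' x 4 (positions 5-8)
  Group 4: 'd' x 1 (positions 9-9)
Total groups: 4

4


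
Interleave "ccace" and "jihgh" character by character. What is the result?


Interleaving "ccace" and "jihgh":
  Position 0: 'c' from first, 'j' from second => "cj"
  Position 1: 'c' from first, 'i' from second => "ci"
  Position 2: 'a' from first, 'h' from second => "ah"
  Position 3: 'c' from first, 'g' from second => "cg"
  Position 4: 'e' from first, 'h' from second => "eh"
Result: cjciahcgeh

cjciahcgeh


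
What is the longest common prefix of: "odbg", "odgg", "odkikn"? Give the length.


Words: odbg, odgg, odkikn
  Position 0: all 'o' => match
  Position 1: all 'd' => match
  Position 2: ('b', 'g', 'k') => mismatch, stop
LCP = "od" (length 2)

2


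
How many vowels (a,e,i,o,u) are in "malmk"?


Input: malmk
Checking each character:
  'm' at position 0: consonant
  'a' at position 1: vowel (running total: 1)
  'l' at position 2: consonant
  'm' at position 3: consonant
  'k' at position 4: consonant
Total vowels: 1

1


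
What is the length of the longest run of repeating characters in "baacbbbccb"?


Input: "baacbbbccb"
Scanning for longest run:
  Position 1 ('a'): new char, reset run to 1
  Position 2 ('a'): continues run of 'a', length=2
  Position 3 ('c'): new char, reset run to 1
  Position 4 ('b'): new char, reset run to 1
  Position 5 ('b'): continues run of 'b', length=2
  Position 6 ('b'): continues run of 'b', length=3
  Position 7 ('c'): new char, reset run to 1
  Position 8 ('c'): continues run of 'c', length=2
  Position 9 ('b'): new char, reset run to 1
Longest run: 'b' with length 3

3


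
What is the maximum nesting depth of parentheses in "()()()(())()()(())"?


Input: "()()()(())()()(())"
Tracking depth:
  Position 0 '(': depth becomes 1
  Position 1 ')': depth becomes 0
  Position 2 '(': depth becomes 1
  Position 3 ')': depth becomes 0
  Position 4 '(': depth becomes 1
  Position 5 ')': depth becomes 0
  Position 6 '(': depth becomes 1
  Position 7 '(': depth becomes 2
  Position 8 ')': depth becomes 1
  Position 9 ')': depth becomes 0
  Position 10 '(': depth becomes 1
  Position 11 ')': depth becomes 0
  Position 12 '(': depth becomes 1
  Position 13 ')': depth becomes 0
  Position 14 '(': depth becomes 1
  Position 15 '(': depth becomes 2
  Position 16 ')': depth becomes 1
  Position 17 ')': depth becomes 0
Maximum depth reached: 2

2


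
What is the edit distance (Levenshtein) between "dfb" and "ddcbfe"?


Computing edit distance: "dfb" -> "ddcbfe"
DP table:
           d    d    c    b    f    e
      0    1    2    3    4    5    6
  d   1    0    1    2    3    4    5
  f   2    1    1    2    3    3    4
  b   3    2    2    2    2    3    4
Edit distance = dp[3][6] = 4

4


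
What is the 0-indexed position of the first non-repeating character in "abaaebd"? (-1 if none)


Input: abaaebd
Character frequencies:
  'a': 3
  'b': 2
  'd': 1
  'e': 1
Scanning left to right for freq == 1:
  Position 0 ('a'): freq=3, skip
  Position 1 ('b'): freq=2, skip
  Position 2 ('a'): freq=3, skip
  Position 3 ('a'): freq=3, skip
  Position 4 ('e'): unique! => answer = 4

4


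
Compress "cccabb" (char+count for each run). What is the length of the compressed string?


Input: cccabb
Runs:
  'c' x 3 => "c3"
  'a' x 1 => "a1"
  'b' x 2 => "b2"
Compressed: "c3a1b2"
Compressed length: 6

6


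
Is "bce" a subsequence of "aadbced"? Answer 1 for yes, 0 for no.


Check if "bce" is a subsequence of "aadbced"
Greedy scan:
  Position 0 ('a'): no match needed
  Position 1 ('a'): no match needed
  Position 2 ('d'): no match needed
  Position 3 ('b'): matches sub[0] = 'b'
  Position 4 ('c'): matches sub[1] = 'c'
  Position 5 ('e'): matches sub[2] = 'e'
  Position 6 ('d'): no match needed
All 3 characters matched => is a subsequence

1


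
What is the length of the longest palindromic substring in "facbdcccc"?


Input: "facbdcccc"
Checking substrings for palindromes:
  [5:9] "cccc" (len 4) => palindrome
  [5:8] "ccc" (len 3) => palindrome
  [6:9] "ccc" (len 3) => palindrome
  [5:7] "cc" (len 2) => palindrome
  [6:8] "cc" (len 2) => palindrome
  [7:9] "cc" (len 2) => palindrome
Longest palindromic substring: "cccc" with length 4

4


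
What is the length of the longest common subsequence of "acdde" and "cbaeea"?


LCS of "acdde" and "cbaeea"
DP table:
           c    b    a    e    e    a
      0    0    0    0    0    0    0
  a   0    0    0    1    1    1    1
  c   0    1    1    1    1    1    1
  d   0    1    1    1    1    1    1
  d   0    1    1    1    1    1    1
  e   0    1    1    1    2    2    2
LCS length = dp[5][6] = 2

2


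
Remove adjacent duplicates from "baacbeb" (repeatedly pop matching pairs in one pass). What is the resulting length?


Input: baacbeb
Stack-based adjacent duplicate removal:
  Read 'b': push. Stack: b
  Read 'a': push. Stack: ba
  Read 'a': matches stack top 'a' => pop. Stack: b
  Read 'c': push. Stack: bc
  Read 'b': push. Stack: bcb
  Read 'e': push. Stack: bcbe
  Read 'b': push. Stack: bcbeb
Final stack: "bcbeb" (length 5)

5


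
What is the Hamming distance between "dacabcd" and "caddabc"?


Comparing "dacabcd" and "caddabc" position by position:
  Position 0: 'd' vs 'c' => differ
  Position 1: 'a' vs 'a' => same
  Position 2: 'c' vs 'd' => differ
  Position 3: 'a' vs 'd' => differ
  Position 4: 'b' vs 'a' => differ
  Position 5: 'c' vs 'b' => differ
  Position 6: 'd' vs 'c' => differ
Total differences (Hamming distance): 6

6


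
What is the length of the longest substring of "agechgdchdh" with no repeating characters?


Input: "agechgdchdh"
Sliding window (track last position of each char):
  Position 0 ('a'): window [0,0] length 1 -- new best
  Position 1 ('g'): window [0,1] length 2 -- new best
  Position 2 ('e'): window [0,2] length 3 -- new best
  Position 3 ('c'): window [0,3] length 4 -- new best
  Position 4 ('h'): window [0,4] length 5 -- new best
  Position 5 ('g'): repeat (last at 1), move window start to 2
  Position 5 ('g'): window [2,5] length 4
  Position 6 ('d'): window [2,6] length 5
  Position 7 ('c'): repeat (last at 3), move window start to 4
  Position 7 ('c'): window [4,7] length 4
  Position 8 ('h'): repeat (last at 4), move window start to 5
  Position 8 ('h'): window [5,8] length 4
  Position 9 ('d'): repeat (last at 6), move window start to 7
  Position 9 ('d'): window [7,9] length 3
  Position 10 ('h'): repeat (last at 8), move window start to 9
  Position 10 ('h'): window [9,10] length 2
Longest substring with no repeats: "agech" with length 5

5


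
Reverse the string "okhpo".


Input: okhpo
Reading characters right to left:
  Position 4: 'o'
  Position 3: 'p'
  Position 2: 'h'
  Position 1: 'k'
  Position 0: 'o'
Reversed: ophko

ophko


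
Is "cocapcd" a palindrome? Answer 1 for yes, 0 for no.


Input: cocapcd
Reversed: dcpacoc
  Compare pos 0 ('c') with pos 6 ('d'): MISMATCH
  Compare pos 1 ('o') with pos 5 ('c'): MISMATCH
  Compare pos 2 ('c') with pos 4 ('p'): MISMATCH
Result: not a palindrome

0


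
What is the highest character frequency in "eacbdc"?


Input: eacbdc
Character counts:
  'a': 1
  'b': 1
  'c': 2
  'd': 1
  'e': 1
Maximum frequency: 2

2


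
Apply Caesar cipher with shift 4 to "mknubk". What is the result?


Caesar cipher: shift "mknubk" by 4
  'm' (pos 12) + 4 = pos 16 = 'q'
  'k' (pos 10) + 4 = pos 14 = 'o'
  'n' (pos 13) + 4 = pos 17 = 'r'
  'u' (pos 20) + 4 = pos 24 = 'y'
  'b' (pos 1) + 4 = pos 5 = 'f'
  'k' (pos 10) + 4 = pos 14 = 'o'
Result: qoryfo

qoryfo


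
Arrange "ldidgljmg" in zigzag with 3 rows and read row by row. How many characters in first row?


Zigzag "ldidgljmg" into 3 rows:
Placing characters:
  'l' => row 0
  'd' => row 1
  'i' => row 2
  'd' => row 1
  'g' => row 0
  'l' => row 1
  'j' => row 2
  'm' => row 1
  'g' => row 0
Rows:
  Row 0: "lgg"
  Row 1: "ddlm"
  Row 2: "ij"
First row length: 3

3


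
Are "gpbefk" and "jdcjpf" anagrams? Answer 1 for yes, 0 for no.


Strings: "gpbefk", "jdcjpf"
Sorted first:  befgkp
Sorted second: cdfjjp
Differ at position 0: 'b' vs 'c' => not anagrams

0


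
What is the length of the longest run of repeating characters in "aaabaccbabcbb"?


Input: "aaabaccbabcbb"
Scanning for longest run:
  Position 1 ('a'): continues run of 'a', length=2
  Position 2 ('a'): continues run of 'a', length=3
  Position 3 ('b'): new char, reset run to 1
  Position 4 ('a'): new char, reset run to 1
  Position 5 ('c'): new char, reset run to 1
  Position 6 ('c'): continues run of 'c', length=2
  Position 7 ('b'): new char, reset run to 1
  Position 8 ('a'): new char, reset run to 1
  Position 9 ('b'): new char, reset run to 1
  Position 10 ('c'): new char, reset run to 1
  Position 11 ('b'): new char, reset run to 1
  Position 12 ('b'): continues run of 'b', length=2
Longest run: 'a' with length 3

3


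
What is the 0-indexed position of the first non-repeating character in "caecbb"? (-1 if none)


Input: caecbb
Character frequencies:
  'a': 1
  'b': 2
  'c': 2
  'e': 1
Scanning left to right for freq == 1:
  Position 0 ('c'): freq=2, skip
  Position 1 ('a'): unique! => answer = 1

1


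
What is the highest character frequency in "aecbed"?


Input: aecbed
Character counts:
  'a': 1
  'b': 1
  'c': 1
  'd': 1
  'e': 2
Maximum frequency: 2

2


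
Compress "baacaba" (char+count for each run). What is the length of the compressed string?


Input: baacaba
Runs:
  'b' x 1 => "b1"
  'a' x 2 => "a2"
  'c' x 1 => "c1"
  'a' x 1 => "a1"
  'b' x 1 => "b1"
  'a' x 1 => "a1"
Compressed: "b1a2c1a1b1a1"
Compressed length: 12

12


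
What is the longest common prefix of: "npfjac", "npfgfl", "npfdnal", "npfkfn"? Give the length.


Words: npfjac, npfgfl, npfdnal, npfkfn
  Position 0: all 'n' => match
  Position 1: all 'p' => match
  Position 2: all 'f' => match
  Position 3: ('j', 'g', 'd', 'k') => mismatch, stop
LCP = "npf" (length 3)

3


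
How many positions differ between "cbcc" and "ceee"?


Comparing "cbcc" and "ceee" position by position:
  Position 0: 'c' vs 'c' => same
  Position 1: 'b' vs 'e' => DIFFER
  Position 2: 'c' vs 'e' => DIFFER
  Position 3: 'c' vs 'e' => DIFFER
Positions that differ: 3

3


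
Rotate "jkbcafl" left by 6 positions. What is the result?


Input: "jkbcafl", rotate left by 6
First 6 characters: "jkbcaf"
Remaining characters: "l"
Concatenate remaining + first: "l" + "jkbcaf" = "ljkbcaf"

ljkbcaf


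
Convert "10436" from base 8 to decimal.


Input: "10436" in base 8
Positional expansion:
  Digit '1' (value 1) x 8^4 = 4096
  Digit '0' (value 0) x 8^3 = 0
  Digit '4' (value 4) x 8^2 = 256
  Digit '3' (value 3) x 8^1 = 24
  Digit '6' (value 6) x 8^0 = 6
Sum = 4382

4382


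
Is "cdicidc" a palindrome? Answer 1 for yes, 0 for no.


Input: cdicidc
Reversed: cdicidc
  Compare pos 0 ('c') with pos 6 ('c'): match
  Compare pos 1 ('d') with pos 5 ('d'): match
  Compare pos 2 ('i') with pos 4 ('i'): match
Result: palindrome

1


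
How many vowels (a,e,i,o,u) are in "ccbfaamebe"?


Input: ccbfaamebe
Checking each character:
  'c' at position 0: consonant
  'c' at position 1: consonant
  'b' at position 2: consonant
  'f' at position 3: consonant
  'a' at position 4: vowel (running total: 1)
  'a' at position 5: vowel (running total: 2)
  'm' at position 6: consonant
  'e' at position 7: vowel (running total: 3)
  'b' at position 8: consonant
  'e' at position 9: vowel (running total: 4)
Total vowels: 4

4


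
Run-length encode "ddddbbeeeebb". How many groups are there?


Input: ddddbbeeeebb
Scanning for consecutive runs:
  Group 1: 'd' x 4 (positions 0-3)
  Group 2: 'b' x 2 (positions 4-5)
  Group 3: 'e' x 4 (positions 6-9)
  Group 4: 'b' x 2 (positions 10-11)
Total groups: 4

4


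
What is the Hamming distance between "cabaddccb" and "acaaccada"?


Comparing "cabaddccb" and "acaaccada" position by position:
  Position 0: 'c' vs 'a' => differ
  Position 1: 'a' vs 'c' => differ
  Position 2: 'b' vs 'a' => differ
  Position 3: 'a' vs 'a' => same
  Position 4: 'd' vs 'c' => differ
  Position 5: 'd' vs 'c' => differ
  Position 6: 'c' vs 'a' => differ
  Position 7: 'c' vs 'd' => differ
  Position 8: 'b' vs 'a' => differ
Total differences (Hamming distance): 8

8


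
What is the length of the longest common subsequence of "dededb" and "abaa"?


LCS of "dededb" and "abaa"
DP table:
           a    b    a    a
      0    0    0    0    0
  d   0    0    0    0    0
  e   0    0    0    0    0
  d   0    0    0    0    0
  e   0    0    0    0    0
  d   0    0    0    0    0
  b   0    0    1    1    1
LCS length = dp[6][4] = 1

1


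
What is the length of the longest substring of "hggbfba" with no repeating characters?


Input: "hggbfba"
Sliding window (track last position of each char):
  Position 0 ('h'): window [0,0] length 1 -- new best
  Position 1 ('g'): window [0,1] length 2 -- new best
  Position 2 ('g'): repeat (last at 1), move window start to 2
  Position 2 ('g'): window [2,2] length 1
  Position 3 ('b'): window [2,3] length 2
  Position 4 ('f'): window [2,4] length 3 -- new best
  Position 5 ('b'): repeat (last at 3), move window start to 4
  Position 5 ('b'): window [4,5] length 2
  Position 6 ('a'): window [4,6] length 3
Longest substring with no repeats: "gbf" with length 3

3


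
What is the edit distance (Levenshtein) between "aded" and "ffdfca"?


Computing edit distance: "aded" -> "ffdfca"
DP table:
           f    f    d    f    c    a
      0    1    2    3    4    5    6
  a   1    1    2    3    4    5    5
  d   2    2    2    2    3    4    5
  e   3    3    3    3    3    4    5
  d   4    4    4    3    4    4    5
Edit distance = dp[4][6] = 5

5


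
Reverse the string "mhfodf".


Input: mhfodf
Reading characters right to left:
  Position 5: 'f'
  Position 4: 'd'
  Position 3: 'o'
  Position 2: 'f'
  Position 1: 'h'
  Position 0: 'm'
Reversed: fdofhm

fdofhm


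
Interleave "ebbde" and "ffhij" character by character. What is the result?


Interleaving "ebbde" and "ffhij":
  Position 0: 'e' from first, 'f' from second => "ef"
  Position 1: 'b' from first, 'f' from second => "bf"
  Position 2: 'b' from first, 'h' from second => "bh"
  Position 3: 'd' from first, 'i' from second => "di"
  Position 4: 'e' from first, 'j' from second => "ej"
Result: efbfbhdiej

efbfbhdiej


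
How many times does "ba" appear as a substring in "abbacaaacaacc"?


Searching for "ba" in "abbacaaacaacc"
Scanning each position:
  Position 0: "ab" => no
  Position 1: "bb" => no
  Position 2: "ba" => MATCH
  Position 3: "ac" => no
  Position 4: "ca" => no
  Position 5: "aa" => no
  Position 6: "aa" => no
  Position 7: "ac" => no
  Position 8: "ca" => no
  Position 9: "aa" => no
  Position 10: "ac" => no
  Position 11: "cc" => no
Total occurrences: 1

1


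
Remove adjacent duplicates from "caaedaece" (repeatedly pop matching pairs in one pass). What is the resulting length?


Input: caaedaece
Stack-based adjacent duplicate removal:
  Read 'c': push. Stack: c
  Read 'a': push. Stack: ca
  Read 'a': matches stack top 'a' => pop. Stack: c
  Read 'e': push. Stack: ce
  Read 'd': push. Stack: ced
  Read 'a': push. Stack: ceda
  Read 'e': push. Stack: cedae
  Read 'c': push. Stack: cedaec
  Read 'e': push. Stack: cedaece
Final stack: "cedaece" (length 7)

7


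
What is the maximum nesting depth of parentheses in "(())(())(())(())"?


Input: "(())(())(())(())"
Tracking depth:
  Position 0 '(': depth becomes 1
  Position 1 '(': depth becomes 2
  Position 2 ')': depth becomes 1
  Position 3 ')': depth becomes 0
  Position 4 '(': depth becomes 1
  Position 5 '(': depth becomes 2
  Position 6 ')': depth becomes 1
  Position 7 ')': depth becomes 0
  Position 8 '(': depth becomes 1
  Position 9 '(': depth becomes 2
  Position 10 ')': depth becomes 1
  Position 11 ')': depth becomes 0
  Position 12 '(': depth becomes 1
  Position 13 '(': depth becomes 2
  Position 14 ')': depth becomes 1
  Position 15 ')': depth becomes 0
Maximum depth reached: 2

2


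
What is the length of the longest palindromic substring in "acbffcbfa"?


Input: "acbffcbfa"
Checking substrings for palindromes:
  [3:5] "ff" (len 2) => palindrome
Longest palindromic substring: "ff" with length 2

2


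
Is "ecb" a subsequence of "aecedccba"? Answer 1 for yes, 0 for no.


Check if "ecb" is a subsequence of "aecedccba"
Greedy scan:
  Position 0 ('a'): no match needed
  Position 1 ('e'): matches sub[0] = 'e'
  Position 2 ('c'): matches sub[1] = 'c'
  Position 3 ('e'): no match needed
  Position 4 ('d'): no match needed
  Position 5 ('c'): no match needed
  Position 6 ('c'): no match needed
  Position 7 ('b'): matches sub[2] = 'b'
  Position 8 ('a'): no match needed
All 3 characters matched => is a subsequence

1


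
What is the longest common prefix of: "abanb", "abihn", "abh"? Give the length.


Words: abanb, abihn, abh
  Position 0: all 'a' => match
  Position 1: all 'b' => match
  Position 2: ('a', 'i', 'h') => mismatch, stop
LCP = "ab" (length 2)

2


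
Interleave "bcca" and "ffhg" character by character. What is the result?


Interleaving "bcca" and "ffhg":
  Position 0: 'b' from first, 'f' from second => "bf"
  Position 1: 'c' from first, 'f' from second => "cf"
  Position 2: 'c' from first, 'h' from second => "ch"
  Position 3: 'a' from first, 'g' from second => "ag"
Result: bfcfchag

bfcfchag


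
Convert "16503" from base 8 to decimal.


Input: "16503" in base 8
Positional expansion:
  Digit '1' (value 1) x 8^4 = 4096
  Digit '6' (value 6) x 8^3 = 3072
  Digit '5' (value 5) x 8^2 = 320
  Digit '0' (value 0) x 8^1 = 0
  Digit '3' (value 3) x 8^0 = 3
Sum = 7491

7491


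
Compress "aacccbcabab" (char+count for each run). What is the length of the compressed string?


Input: aacccbcabab
Runs:
  'a' x 2 => "a2"
  'c' x 3 => "c3"
  'b' x 1 => "b1"
  'c' x 1 => "c1"
  'a' x 1 => "a1"
  'b' x 1 => "b1"
  'a' x 1 => "a1"
  'b' x 1 => "b1"
Compressed: "a2c3b1c1a1b1a1b1"
Compressed length: 16

16


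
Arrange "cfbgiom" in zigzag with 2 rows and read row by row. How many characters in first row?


Zigzag "cfbgiom" into 2 rows:
Placing characters:
  'c' => row 0
  'f' => row 1
  'b' => row 0
  'g' => row 1
  'i' => row 0
  'o' => row 1
  'm' => row 0
Rows:
  Row 0: "cbim"
  Row 1: "fgo"
First row length: 4

4


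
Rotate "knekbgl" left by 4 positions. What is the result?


Input: "knekbgl", rotate left by 4
First 4 characters: "knek"
Remaining characters: "bgl"
Concatenate remaining + first: "bgl" + "knek" = "bglknek"

bglknek


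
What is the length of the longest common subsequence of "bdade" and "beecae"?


LCS of "bdade" and "beecae"
DP table:
           b    e    e    c    a    e
      0    0    0    0    0    0    0
  b   0    1    1    1    1    1    1
  d   0    1    1    1    1    1    1
  a   0    1    1    1    1    2    2
  d   0    1    1    1    1    2    2
  e   0    1    2    2    2    2    3
LCS length = dp[5][6] = 3

3


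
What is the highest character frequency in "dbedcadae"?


Input: dbedcadae
Character counts:
  'a': 2
  'b': 1
  'c': 1
  'd': 3
  'e': 2
Maximum frequency: 3

3


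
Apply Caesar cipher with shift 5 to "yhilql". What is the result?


Caesar cipher: shift "yhilql" by 5
  'y' (pos 24) + 5 = pos 3 = 'd'
  'h' (pos 7) + 5 = pos 12 = 'm'
  'i' (pos 8) + 5 = pos 13 = 'n'
  'l' (pos 11) + 5 = pos 16 = 'q'
  'q' (pos 16) + 5 = pos 21 = 'v'
  'l' (pos 11) + 5 = pos 16 = 'q'
Result: dmnqvq

dmnqvq


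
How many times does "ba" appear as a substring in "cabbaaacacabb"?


Searching for "ba" in "cabbaaacacabb"
Scanning each position:
  Position 0: "ca" => no
  Position 1: "ab" => no
  Position 2: "bb" => no
  Position 3: "ba" => MATCH
  Position 4: "aa" => no
  Position 5: "aa" => no
  Position 6: "ac" => no
  Position 7: "ca" => no
  Position 8: "ac" => no
  Position 9: "ca" => no
  Position 10: "ab" => no
  Position 11: "bb" => no
Total occurrences: 1

1


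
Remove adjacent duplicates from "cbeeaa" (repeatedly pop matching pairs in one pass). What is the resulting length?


Input: cbeeaa
Stack-based adjacent duplicate removal:
  Read 'c': push. Stack: c
  Read 'b': push. Stack: cb
  Read 'e': push. Stack: cbe
  Read 'e': matches stack top 'e' => pop. Stack: cb
  Read 'a': push. Stack: cba
  Read 'a': matches stack top 'a' => pop. Stack: cb
Final stack: "cb" (length 2)

2


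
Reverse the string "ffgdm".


Input: ffgdm
Reading characters right to left:
  Position 4: 'm'
  Position 3: 'd'
  Position 2: 'g'
  Position 1: 'f'
  Position 0: 'f'
Reversed: mdgff

mdgff


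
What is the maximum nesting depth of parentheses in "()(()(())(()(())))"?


Input: "()(()(())(()(())))"
Tracking depth:
  Position 0 '(': depth becomes 1
  Position 1 ')': depth becomes 0
  Position 2 '(': depth becomes 1
  Position 3 '(': depth becomes 2
  Position 4 ')': depth becomes 1
  Position 5 '(': depth becomes 2
  Position 6 '(': depth becomes 3
  Position 7 ')': depth becomes 2
  Position 8 ')': depth becomes 1
  Position 9 '(': depth becomes 2
  Position 10 '(': depth becomes 3
  Position 11 ')': depth becomes 2
  Position 12 '(': depth becomes 3
  Position 13 '(': depth becomes 4
  Position 14 ')': depth becomes 3
  Position 15 ')': depth becomes 2
  Position 16 ')': depth becomes 1
  Position 17 ')': depth becomes 0
Maximum depth reached: 4

4


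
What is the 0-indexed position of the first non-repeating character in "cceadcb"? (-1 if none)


Input: cceadcb
Character frequencies:
  'a': 1
  'b': 1
  'c': 3
  'd': 1
  'e': 1
Scanning left to right for freq == 1:
  Position 0 ('c'): freq=3, skip
  Position 1 ('c'): freq=3, skip
  Position 2 ('e'): unique! => answer = 2

2


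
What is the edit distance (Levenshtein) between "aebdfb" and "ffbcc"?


Computing edit distance: "aebdfb" -> "ffbcc"
DP table:
           f    f    b    c    c
      0    1    2    3    4    5
  a   1    1    2    3    4    5
  e   2    2    2    3    4    5
  b   3    3    3    2    3    4
  d   4    4    4    3    3    4
  f   5    4    4    4    4    4
  b   6    5    5    4    5    5
Edit distance = dp[6][5] = 5

5


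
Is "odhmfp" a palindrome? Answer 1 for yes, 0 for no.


Input: odhmfp
Reversed: pfmhdo
  Compare pos 0 ('o') with pos 5 ('p'): MISMATCH
  Compare pos 1 ('d') with pos 4 ('f'): MISMATCH
  Compare pos 2 ('h') with pos 3 ('m'): MISMATCH
Result: not a palindrome

0


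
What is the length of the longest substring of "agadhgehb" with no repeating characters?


Input: "agadhgehb"
Sliding window (track last position of each char):
  Position 0 ('a'): window [0,0] length 1 -- new best
  Position 1 ('g'): window [0,1] length 2 -- new best
  Position 2 ('a'): repeat (last at 0), move window start to 1
  Position 2 ('a'): window [1,2] length 2
  Position 3 ('d'): window [1,3] length 3 -- new best
  Position 4 ('h'): window [1,4] length 4 -- new best
  Position 5 ('g'): repeat (last at 1), move window start to 2
  Position 5 ('g'): window [2,5] length 4
  Position 6 ('e'): window [2,6] length 5 -- new best
  Position 7 ('h'): repeat (last at 4), move window start to 5
  Position 7 ('h'): window [5,7] length 3
  Position 8 ('b'): window [5,8] length 4
Longest substring with no repeats: "adhge" with length 5

5
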